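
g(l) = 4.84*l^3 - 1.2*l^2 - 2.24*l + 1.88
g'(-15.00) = 3300.76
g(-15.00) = -16569.52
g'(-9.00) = 1195.48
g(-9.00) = -3603.52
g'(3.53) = 170.22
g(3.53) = 191.92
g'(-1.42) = 30.45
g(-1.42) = -11.22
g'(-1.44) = 31.32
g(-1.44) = -11.83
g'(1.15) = 14.20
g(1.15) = 5.08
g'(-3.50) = 184.03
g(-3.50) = -212.50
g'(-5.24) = 409.02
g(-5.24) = -715.70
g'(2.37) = 73.63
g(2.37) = 54.26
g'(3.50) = 167.23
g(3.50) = 186.86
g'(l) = 14.52*l^2 - 2.4*l - 2.24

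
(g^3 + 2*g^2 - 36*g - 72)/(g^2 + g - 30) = (g^2 - 4*g - 12)/(g - 5)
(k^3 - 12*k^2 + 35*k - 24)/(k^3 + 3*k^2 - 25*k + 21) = (k - 8)/(k + 7)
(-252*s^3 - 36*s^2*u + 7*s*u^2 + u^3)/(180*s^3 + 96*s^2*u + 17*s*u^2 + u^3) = (-42*s^2 + s*u + u^2)/(30*s^2 + 11*s*u + u^2)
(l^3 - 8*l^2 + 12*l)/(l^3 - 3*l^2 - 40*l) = (-l^2 + 8*l - 12)/(-l^2 + 3*l + 40)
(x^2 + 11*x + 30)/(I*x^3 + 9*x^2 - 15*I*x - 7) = (x^2 + 11*x + 30)/(I*x^3 + 9*x^2 - 15*I*x - 7)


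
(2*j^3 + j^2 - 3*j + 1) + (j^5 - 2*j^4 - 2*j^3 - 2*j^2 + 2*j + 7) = j^5 - 2*j^4 - j^2 - j + 8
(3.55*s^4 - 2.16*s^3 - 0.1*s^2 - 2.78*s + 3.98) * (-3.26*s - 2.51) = -11.573*s^5 - 1.8689*s^4 + 5.7476*s^3 + 9.3138*s^2 - 5.997*s - 9.9898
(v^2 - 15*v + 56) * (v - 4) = v^3 - 19*v^2 + 116*v - 224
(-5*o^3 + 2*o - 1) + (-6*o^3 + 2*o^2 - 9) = -11*o^3 + 2*o^2 + 2*o - 10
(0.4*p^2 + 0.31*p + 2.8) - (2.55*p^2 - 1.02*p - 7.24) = -2.15*p^2 + 1.33*p + 10.04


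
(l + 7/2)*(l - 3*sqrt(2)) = l^2 - 3*sqrt(2)*l + 7*l/2 - 21*sqrt(2)/2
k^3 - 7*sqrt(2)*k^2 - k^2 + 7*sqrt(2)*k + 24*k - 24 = (k - 1)*(k - 4*sqrt(2))*(k - 3*sqrt(2))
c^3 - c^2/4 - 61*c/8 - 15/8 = (c - 3)*(c + 1/4)*(c + 5/2)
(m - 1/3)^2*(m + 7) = m^3 + 19*m^2/3 - 41*m/9 + 7/9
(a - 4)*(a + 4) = a^2 - 16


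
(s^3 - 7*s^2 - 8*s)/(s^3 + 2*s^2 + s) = (s - 8)/(s + 1)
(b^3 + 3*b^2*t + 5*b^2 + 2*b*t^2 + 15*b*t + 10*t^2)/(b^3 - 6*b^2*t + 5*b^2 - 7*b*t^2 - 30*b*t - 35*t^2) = (-b - 2*t)/(-b + 7*t)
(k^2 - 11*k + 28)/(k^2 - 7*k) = (k - 4)/k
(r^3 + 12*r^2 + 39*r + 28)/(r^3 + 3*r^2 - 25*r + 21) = (r^2 + 5*r + 4)/(r^2 - 4*r + 3)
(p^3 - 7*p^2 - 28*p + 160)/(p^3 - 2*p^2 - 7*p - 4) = (p^2 - 3*p - 40)/(p^2 + 2*p + 1)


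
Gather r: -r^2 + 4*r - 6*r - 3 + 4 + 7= -r^2 - 2*r + 8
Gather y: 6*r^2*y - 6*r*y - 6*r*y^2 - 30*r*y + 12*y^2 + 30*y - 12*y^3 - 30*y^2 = -12*y^3 + y^2*(-6*r - 18) + y*(6*r^2 - 36*r + 30)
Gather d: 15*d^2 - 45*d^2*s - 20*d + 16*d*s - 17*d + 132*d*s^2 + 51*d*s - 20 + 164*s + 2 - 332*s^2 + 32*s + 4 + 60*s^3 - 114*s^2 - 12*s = d^2*(15 - 45*s) + d*(132*s^2 + 67*s - 37) + 60*s^3 - 446*s^2 + 184*s - 14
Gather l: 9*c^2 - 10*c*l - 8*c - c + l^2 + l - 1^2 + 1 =9*c^2 - 9*c + l^2 + l*(1 - 10*c)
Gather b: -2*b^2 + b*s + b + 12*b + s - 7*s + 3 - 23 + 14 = -2*b^2 + b*(s + 13) - 6*s - 6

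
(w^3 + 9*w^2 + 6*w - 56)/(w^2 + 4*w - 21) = (w^2 + 2*w - 8)/(w - 3)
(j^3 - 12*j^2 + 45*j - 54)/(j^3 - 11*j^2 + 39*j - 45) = (j - 6)/(j - 5)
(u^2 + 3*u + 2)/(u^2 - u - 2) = (u + 2)/(u - 2)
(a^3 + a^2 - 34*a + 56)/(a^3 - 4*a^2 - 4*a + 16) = (a + 7)/(a + 2)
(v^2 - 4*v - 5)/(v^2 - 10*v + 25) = (v + 1)/(v - 5)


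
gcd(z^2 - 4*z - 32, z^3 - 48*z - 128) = z^2 - 4*z - 32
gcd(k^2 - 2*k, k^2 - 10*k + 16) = k - 2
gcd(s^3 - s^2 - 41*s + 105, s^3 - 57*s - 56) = s + 7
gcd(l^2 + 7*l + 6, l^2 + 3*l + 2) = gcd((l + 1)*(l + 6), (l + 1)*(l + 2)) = l + 1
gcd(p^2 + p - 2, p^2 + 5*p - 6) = p - 1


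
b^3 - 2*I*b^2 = b^2*(b - 2*I)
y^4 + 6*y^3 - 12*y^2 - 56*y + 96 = (y - 2)^2*(y + 4)*(y + 6)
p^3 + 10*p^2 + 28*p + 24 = (p + 2)^2*(p + 6)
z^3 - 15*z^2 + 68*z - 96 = (z - 8)*(z - 4)*(z - 3)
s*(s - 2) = s^2 - 2*s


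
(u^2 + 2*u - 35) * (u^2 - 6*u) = u^4 - 4*u^3 - 47*u^2 + 210*u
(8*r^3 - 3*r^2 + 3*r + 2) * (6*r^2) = 48*r^5 - 18*r^4 + 18*r^3 + 12*r^2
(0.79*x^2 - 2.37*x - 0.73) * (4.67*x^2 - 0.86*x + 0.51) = 3.6893*x^4 - 11.7473*x^3 - 0.968*x^2 - 0.5809*x - 0.3723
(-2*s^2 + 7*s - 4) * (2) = -4*s^2 + 14*s - 8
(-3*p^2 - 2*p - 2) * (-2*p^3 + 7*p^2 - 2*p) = 6*p^5 - 17*p^4 - 4*p^3 - 10*p^2 + 4*p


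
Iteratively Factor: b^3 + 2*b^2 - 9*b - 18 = (b - 3)*(b^2 + 5*b + 6) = (b - 3)*(b + 2)*(b + 3)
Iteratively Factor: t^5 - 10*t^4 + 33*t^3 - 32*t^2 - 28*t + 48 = (t + 1)*(t^4 - 11*t^3 + 44*t^2 - 76*t + 48) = (t - 2)*(t + 1)*(t^3 - 9*t^2 + 26*t - 24) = (t - 4)*(t - 2)*(t + 1)*(t^2 - 5*t + 6) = (t - 4)*(t - 2)^2*(t + 1)*(t - 3)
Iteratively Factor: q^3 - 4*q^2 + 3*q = (q - 3)*(q^2 - q) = (q - 3)*(q - 1)*(q)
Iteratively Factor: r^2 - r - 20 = (r + 4)*(r - 5)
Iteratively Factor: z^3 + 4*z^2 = (z + 4)*(z^2) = z*(z + 4)*(z)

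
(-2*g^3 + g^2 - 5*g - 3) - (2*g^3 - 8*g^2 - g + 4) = -4*g^3 + 9*g^2 - 4*g - 7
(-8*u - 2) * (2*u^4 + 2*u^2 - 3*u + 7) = -16*u^5 - 4*u^4 - 16*u^3 + 20*u^2 - 50*u - 14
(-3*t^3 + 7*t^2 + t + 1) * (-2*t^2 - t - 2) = 6*t^5 - 11*t^4 - 3*t^3 - 17*t^2 - 3*t - 2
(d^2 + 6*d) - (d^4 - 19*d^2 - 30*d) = -d^4 + 20*d^2 + 36*d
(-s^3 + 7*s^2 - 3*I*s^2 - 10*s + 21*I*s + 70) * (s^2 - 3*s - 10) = -s^5 + 10*s^4 - 3*I*s^4 - 21*s^3 + 30*I*s^3 + 30*s^2 - 33*I*s^2 - 110*s - 210*I*s - 700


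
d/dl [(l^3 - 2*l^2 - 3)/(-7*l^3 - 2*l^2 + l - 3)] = (-16*l^4 + 2*l^3 - 74*l^2 + 3)/(49*l^6 + 28*l^5 - 10*l^4 + 38*l^3 + 13*l^2 - 6*l + 9)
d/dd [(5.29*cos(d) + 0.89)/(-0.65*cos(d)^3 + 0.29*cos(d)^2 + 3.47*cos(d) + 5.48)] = (-6.877*cos(d)^3 - 0.2014*cos(d)^2 + 0.516200000000001*cos(d) - 25.9009)*sin(d)/(0.4225*cos(d)^6 - 0.377*cos(d)^5 - 4.4269*cos(d)^4 - 5.1114*cos(d)^3 + 15.2193*cos(d)^2 + 38.0312*cos(d) + 30.0304)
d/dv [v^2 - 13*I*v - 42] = 2*v - 13*I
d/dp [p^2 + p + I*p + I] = 2*p + 1 + I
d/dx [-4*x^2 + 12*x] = 12 - 8*x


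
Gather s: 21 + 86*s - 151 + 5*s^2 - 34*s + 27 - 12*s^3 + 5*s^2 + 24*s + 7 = -12*s^3 + 10*s^2 + 76*s - 96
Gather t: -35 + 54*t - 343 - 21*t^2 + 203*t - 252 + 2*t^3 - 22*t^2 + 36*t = 2*t^3 - 43*t^2 + 293*t - 630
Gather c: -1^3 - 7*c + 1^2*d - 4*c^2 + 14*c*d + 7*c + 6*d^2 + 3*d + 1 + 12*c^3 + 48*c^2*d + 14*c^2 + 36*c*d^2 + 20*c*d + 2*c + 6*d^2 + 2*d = 12*c^3 + c^2*(48*d + 10) + c*(36*d^2 + 34*d + 2) + 12*d^2 + 6*d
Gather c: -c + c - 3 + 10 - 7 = 0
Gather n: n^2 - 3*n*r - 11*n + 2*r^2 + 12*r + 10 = n^2 + n*(-3*r - 11) + 2*r^2 + 12*r + 10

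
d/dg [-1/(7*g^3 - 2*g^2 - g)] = (21*g^2 - 4*g - 1)/(g^2*(-7*g^2 + 2*g + 1)^2)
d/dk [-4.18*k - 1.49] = -4.18000000000000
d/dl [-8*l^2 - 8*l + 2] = -16*l - 8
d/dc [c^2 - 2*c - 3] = 2*c - 2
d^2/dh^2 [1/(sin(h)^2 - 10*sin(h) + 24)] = 2*(-2*sin(h)^4 + 15*sin(h)^3 + sin(h)^2 - 150*sin(h) + 76)/(sin(h)^2 - 10*sin(h) + 24)^3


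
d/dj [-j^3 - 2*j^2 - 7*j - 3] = -3*j^2 - 4*j - 7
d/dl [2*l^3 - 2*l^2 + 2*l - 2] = 6*l^2 - 4*l + 2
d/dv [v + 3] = 1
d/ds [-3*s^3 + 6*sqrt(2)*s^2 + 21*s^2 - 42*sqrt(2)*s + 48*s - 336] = -9*s^2 + 12*sqrt(2)*s + 42*s - 42*sqrt(2) + 48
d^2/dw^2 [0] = 0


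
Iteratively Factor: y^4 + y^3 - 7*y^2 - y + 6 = (y + 3)*(y^3 - 2*y^2 - y + 2) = (y - 1)*(y + 3)*(y^2 - y - 2) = (y - 2)*(y - 1)*(y + 3)*(y + 1)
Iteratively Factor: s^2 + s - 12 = (s - 3)*(s + 4)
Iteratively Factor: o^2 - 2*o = (o)*(o - 2)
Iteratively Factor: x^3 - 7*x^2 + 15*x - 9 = (x - 3)*(x^2 - 4*x + 3) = (x - 3)*(x - 1)*(x - 3)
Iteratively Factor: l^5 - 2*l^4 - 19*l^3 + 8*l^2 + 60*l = (l - 5)*(l^4 + 3*l^3 - 4*l^2 - 12*l) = (l - 5)*(l - 2)*(l^3 + 5*l^2 + 6*l) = (l - 5)*(l - 2)*(l + 2)*(l^2 + 3*l) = l*(l - 5)*(l - 2)*(l + 2)*(l + 3)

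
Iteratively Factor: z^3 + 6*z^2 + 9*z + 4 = (z + 1)*(z^2 + 5*z + 4) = (z + 1)^2*(z + 4)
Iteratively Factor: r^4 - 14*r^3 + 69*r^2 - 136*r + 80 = (r - 4)*(r^3 - 10*r^2 + 29*r - 20) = (r - 4)^2*(r^2 - 6*r + 5) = (r - 4)^2*(r - 1)*(r - 5)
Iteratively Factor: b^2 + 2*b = (b + 2)*(b)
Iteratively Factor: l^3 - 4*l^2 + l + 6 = (l - 2)*(l^2 - 2*l - 3) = (l - 3)*(l - 2)*(l + 1)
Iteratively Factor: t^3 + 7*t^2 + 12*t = (t + 4)*(t^2 + 3*t) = (t + 3)*(t + 4)*(t)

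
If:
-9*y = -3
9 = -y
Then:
No Solution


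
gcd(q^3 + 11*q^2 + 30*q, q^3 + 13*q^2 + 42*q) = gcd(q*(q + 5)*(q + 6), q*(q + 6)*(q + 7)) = q^2 + 6*q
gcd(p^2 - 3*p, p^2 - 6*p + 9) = p - 3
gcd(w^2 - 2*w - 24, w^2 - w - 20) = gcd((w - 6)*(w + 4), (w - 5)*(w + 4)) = w + 4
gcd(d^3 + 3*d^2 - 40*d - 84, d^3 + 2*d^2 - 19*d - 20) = 1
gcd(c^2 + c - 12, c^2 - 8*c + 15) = c - 3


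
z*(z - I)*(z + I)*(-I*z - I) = -I*z^4 - I*z^3 - I*z^2 - I*z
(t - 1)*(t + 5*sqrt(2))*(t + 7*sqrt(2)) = t^3 - t^2 + 12*sqrt(2)*t^2 - 12*sqrt(2)*t + 70*t - 70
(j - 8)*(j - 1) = j^2 - 9*j + 8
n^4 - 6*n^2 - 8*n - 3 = (n - 3)*(n + 1)^3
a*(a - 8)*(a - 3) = a^3 - 11*a^2 + 24*a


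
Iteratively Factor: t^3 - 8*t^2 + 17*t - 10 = (t - 5)*(t^2 - 3*t + 2) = (t - 5)*(t - 2)*(t - 1)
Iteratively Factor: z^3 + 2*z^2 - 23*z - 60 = (z - 5)*(z^2 + 7*z + 12) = (z - 5)*(z + 4)*(z + 3)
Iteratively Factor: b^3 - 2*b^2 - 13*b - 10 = (b - 5)*(b^2 + 3*b + 2) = (b - 5)*(b + 2)*(b + 1)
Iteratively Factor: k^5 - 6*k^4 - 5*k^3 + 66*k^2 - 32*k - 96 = (k - 2)*(k^4 - 4*k^3 - 13*k^2 + 40*k + 48) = (k - 4)*(k - 2)*(k^3 - 13*k - 12) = (k - 4)*(k - 2)*(k + 1)*(k^2 - k - 12) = (k - 4)^2*(k - 2)*(k + 1)*(k + 3)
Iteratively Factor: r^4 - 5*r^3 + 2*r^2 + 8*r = (r)*(r^3 - 5*r^2 + 2*r + 8) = r*(r - 2)*(r^2 - 3*r - 4) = r*(r - 4)*(r - 2)*(r + 1)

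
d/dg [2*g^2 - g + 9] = 4*g - 1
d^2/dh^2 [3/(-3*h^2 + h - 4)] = 6*(9*h^2 - 3*h - (6*h - 1)^2 + 12)/(3*h^2 - h + 4)^3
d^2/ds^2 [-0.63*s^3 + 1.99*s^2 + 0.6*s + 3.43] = 3.98 - 3.78*s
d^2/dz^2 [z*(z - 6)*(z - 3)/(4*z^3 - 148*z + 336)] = (-9*z^3 + 84*z^2 - 504*z + 280)/(2*(z^6 + 9*z^5 - 57*z^4 - 477*z^3 + 1596*z^2 + 7056*z - 21952))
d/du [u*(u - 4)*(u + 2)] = 3*u^2 - 4*u - 8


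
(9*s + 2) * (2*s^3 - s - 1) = 18*s^4 + 4*s^3 - 9*s^2 - 11*s - 2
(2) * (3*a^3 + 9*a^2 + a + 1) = 6*a^3 + 18*a^2 + 2*a + 2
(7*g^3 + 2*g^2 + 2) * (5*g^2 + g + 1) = 35*g^5 + 17*g^4 + 9*g^3 + 12*g^2 + 2*g + 2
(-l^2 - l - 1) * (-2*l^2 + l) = 2*l^4 + l^3 + l^2 - l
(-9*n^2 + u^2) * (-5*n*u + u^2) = 45*n^3*u - 9*n^2*u^2 - 5*n*u^3 + u^4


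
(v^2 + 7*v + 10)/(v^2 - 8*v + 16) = (v^2 + 7*v + 10)/(v^2 - 8*v + 16)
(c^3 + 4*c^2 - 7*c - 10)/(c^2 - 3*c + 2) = (c^2 + 6*c + 5)/(c - 1)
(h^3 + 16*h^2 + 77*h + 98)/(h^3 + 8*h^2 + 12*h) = (h^2 + 14*h + 49)/(h*(h + 6))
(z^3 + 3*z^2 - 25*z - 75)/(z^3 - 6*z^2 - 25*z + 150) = (z + 3)/(z - 6)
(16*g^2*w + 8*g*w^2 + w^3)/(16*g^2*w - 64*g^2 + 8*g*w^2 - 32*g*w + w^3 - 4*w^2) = w/(w - 4)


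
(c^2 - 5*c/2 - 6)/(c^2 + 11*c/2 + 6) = (c - 4)/(c + 4)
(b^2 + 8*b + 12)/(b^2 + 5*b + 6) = (b + 6)/(b + 3)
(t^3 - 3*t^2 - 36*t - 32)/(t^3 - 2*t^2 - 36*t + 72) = (t^3 - 3*t^2 - 36*t - 32)/(t^3 - 2*t^2 - 36*t + 72)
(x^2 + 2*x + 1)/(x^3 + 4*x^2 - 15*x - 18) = (x + 1)/(x^2 + 3*x - 18)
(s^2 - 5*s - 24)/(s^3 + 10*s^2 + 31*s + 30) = (s - 8)/(s^2 + 7*s + 10)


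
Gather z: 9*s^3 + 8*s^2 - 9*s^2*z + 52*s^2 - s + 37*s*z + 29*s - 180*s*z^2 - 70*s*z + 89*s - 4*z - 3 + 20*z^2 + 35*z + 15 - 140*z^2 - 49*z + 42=9*s^3 + 60*s^2 + 117*s + z^2*(-180*s - 120) + z*(-9*s^2 - 33*s - 18) + 54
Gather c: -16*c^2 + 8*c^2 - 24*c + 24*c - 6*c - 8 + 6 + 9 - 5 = -8*c^2 - 6*c + 2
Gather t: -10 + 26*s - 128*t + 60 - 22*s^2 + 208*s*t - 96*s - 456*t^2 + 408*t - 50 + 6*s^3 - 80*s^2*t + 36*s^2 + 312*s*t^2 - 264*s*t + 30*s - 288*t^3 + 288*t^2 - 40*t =6*s^3 + 14*s^2 - 40*s - 288*t^3 + t^2*(312*s - 168) + t*(-80*s^2 - 56*s + 240)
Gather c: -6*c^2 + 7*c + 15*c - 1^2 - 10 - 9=-6*c^2 + 22*c - 20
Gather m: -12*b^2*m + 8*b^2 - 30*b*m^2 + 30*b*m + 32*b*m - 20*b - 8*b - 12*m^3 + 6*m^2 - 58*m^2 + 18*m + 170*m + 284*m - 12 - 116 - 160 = 8*b^2 - 28*b - 12*m^3 + m^2*(-30*b - 52) + m*(-12*b^2 + 62*b + 472) - 288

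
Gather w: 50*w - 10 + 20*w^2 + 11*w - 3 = 20*w^2 + 61*w - 13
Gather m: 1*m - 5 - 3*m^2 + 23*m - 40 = -3*m^2 + 24*m - 45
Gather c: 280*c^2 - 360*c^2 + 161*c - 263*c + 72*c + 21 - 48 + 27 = -80*c^2 - 30*c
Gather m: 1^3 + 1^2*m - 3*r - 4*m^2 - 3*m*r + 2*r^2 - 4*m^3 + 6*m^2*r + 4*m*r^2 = -4*m^3 + m^2*(6*r - 4) + m*(4*r^2 - 3*r + 1) + 2*r^2 - 3*r + 1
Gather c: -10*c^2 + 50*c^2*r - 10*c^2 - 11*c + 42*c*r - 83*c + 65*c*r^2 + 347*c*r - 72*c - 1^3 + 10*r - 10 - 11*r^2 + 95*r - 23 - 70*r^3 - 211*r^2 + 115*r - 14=c^2*(50*r - 20) + c*(65*r^2 + 389*r - 166) - 70*r^3 - 222*r^2 + 220*r - 48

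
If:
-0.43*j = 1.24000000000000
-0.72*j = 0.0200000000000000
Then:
No Solution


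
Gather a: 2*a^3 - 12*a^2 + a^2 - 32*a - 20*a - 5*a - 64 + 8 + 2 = 2*a^3 - 11*a^2 - 57*a - 54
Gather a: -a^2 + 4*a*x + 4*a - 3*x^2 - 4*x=-a^2 + a*(4*x + 4) - 3*x^2 - 4*x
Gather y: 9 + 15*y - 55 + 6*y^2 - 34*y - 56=6*y^2 - 19*y - 102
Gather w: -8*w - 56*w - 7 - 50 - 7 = -64*w - 64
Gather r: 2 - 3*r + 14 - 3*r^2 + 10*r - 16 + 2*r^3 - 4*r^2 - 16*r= 2*r^3 - 7*r^2 - 9*r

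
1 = 1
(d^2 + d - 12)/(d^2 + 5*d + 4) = (d - 3)/(d + 1)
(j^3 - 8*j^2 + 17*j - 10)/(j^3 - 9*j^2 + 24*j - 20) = (j - 1)/(j - 2)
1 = 1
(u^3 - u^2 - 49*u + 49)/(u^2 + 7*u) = u - 8 + 7/u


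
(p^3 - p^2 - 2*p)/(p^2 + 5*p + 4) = p*(p - 2)/(p + 4)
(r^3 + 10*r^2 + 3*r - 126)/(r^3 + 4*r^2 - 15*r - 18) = (r + 7)/(r + 1)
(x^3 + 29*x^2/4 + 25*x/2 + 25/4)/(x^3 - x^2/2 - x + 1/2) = (4*x^2 + 25*x + 25)/(2*(2*x^2 - 3*x + 1))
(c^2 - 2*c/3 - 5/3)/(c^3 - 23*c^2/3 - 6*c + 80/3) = (c + 1)/(c^2 - 6*c - 16)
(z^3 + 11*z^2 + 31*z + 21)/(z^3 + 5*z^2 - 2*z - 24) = (z^2 + 8*z + 7)/(z^2 + 2*z - 8)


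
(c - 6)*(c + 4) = c^2 - 2*c - 24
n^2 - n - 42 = (n - 7)*(n + 6)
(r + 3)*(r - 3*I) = r^2 + 3*r - 3*I*r - 9*I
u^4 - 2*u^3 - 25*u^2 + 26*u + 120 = (u - 5)*(u - 3)*(u + 2)*(u + 4)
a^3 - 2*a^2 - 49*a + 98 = (a - 7)*(a - 2)*(a + 7)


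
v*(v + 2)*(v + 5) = v^3 + 7*v^2 + 10*v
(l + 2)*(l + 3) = l^2 + 5*l + 6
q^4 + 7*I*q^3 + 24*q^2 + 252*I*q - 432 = (q - 6*I)*(q + 3*I)*(q + 4*I)*(q + 6*I)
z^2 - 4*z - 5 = (z - 5)*(z + 1)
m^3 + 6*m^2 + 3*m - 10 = (m - 1)*(m + 2)*(m + 5)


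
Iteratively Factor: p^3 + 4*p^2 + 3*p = (p + 3)*(p^2 + p) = (p + 1)*(p + 3)*(p)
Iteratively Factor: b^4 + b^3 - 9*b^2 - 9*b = (b - 3)*(b^3 + 4*b^2 + 3*b) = (b - 3)*(b + 3)*(b^2 + b) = b*(b - 3)*(b + 3)*(b + 1)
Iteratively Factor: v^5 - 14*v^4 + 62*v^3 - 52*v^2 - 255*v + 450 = (v - 3)*(v^4 - 11*v^3 + 29*v^2 + 35*v - 150) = (v - 5)*(v - 3)*(v^3 - 6*v^2 - v + 30) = (v - 5)^2*(v - 3)*(v^2 - v - 6) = (v - 5)^2*(v - 3)^2*(v + 2)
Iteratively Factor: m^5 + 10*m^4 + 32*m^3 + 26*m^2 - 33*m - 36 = (m - 1)*(m^4 + 11*m^3 + 43*m^2 + 69*m + 36) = (m - 1)*(m + 1)*(m^3 + 10*m^2 + 33*m + 36) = (m - 1)*(m + 1)*(m + 4)*(m^2 + 6*m + 9) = (m - 1)*(m + 1)*(m + 3)*(m + 4)*(m + 3)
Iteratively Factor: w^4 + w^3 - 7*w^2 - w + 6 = (w - 2)*(w^3 + 3*w^2 - w - 3) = (w - 2)*(w + 1)*(w^2 + 2*w - 3) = (w - 2)*(w + 1)*(w + 3)*(w - 1)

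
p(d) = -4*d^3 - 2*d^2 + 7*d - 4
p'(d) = -12*d^2 - 4*d + 7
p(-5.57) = 586.19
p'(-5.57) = -343.02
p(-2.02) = 6.67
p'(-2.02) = -33.88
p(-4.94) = 394.83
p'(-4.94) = -266.08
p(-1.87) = 2.07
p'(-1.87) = -27.48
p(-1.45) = -6.16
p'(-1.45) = -12.43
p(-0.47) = -7.32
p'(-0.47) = 6.23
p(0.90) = -2.24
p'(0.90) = -6.32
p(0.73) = -1.51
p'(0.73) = -2.31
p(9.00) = -3019.00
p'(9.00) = -1001.00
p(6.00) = -898.00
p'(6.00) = -449.00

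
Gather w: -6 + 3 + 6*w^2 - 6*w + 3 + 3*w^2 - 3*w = 9*w^2 - 9*w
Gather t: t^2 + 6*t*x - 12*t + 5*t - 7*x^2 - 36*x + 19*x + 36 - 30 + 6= t^2 + t*(6*x - 7) - 7*x^2 - 17*x + 12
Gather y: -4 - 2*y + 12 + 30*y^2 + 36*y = 30*y^2 + 34*y + 8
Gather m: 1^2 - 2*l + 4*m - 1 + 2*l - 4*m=0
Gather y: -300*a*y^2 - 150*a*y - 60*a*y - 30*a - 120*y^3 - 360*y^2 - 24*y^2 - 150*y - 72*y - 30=-30*a - 120*y^3 + y^2*(-300*a - 384) + y*(-210*a - 222) - 30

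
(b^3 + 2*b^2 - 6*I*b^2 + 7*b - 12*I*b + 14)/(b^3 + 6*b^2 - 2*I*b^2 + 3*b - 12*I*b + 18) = (b^2 + b*(2 - 7*I) - 14*I)/(b^2 + 3*b*(2 - I) - 18*I)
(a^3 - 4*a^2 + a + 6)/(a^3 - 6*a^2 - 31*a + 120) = (a^2 - a - 2)/(a^2 - 3*a - 40)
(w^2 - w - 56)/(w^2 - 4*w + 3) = (w^2 - w - 56)/(w^2 - 4*w + 3)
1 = 1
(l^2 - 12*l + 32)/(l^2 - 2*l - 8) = (l - 8)/(l + 2)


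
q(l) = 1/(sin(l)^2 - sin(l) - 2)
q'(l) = (-2*sin(l)*cos(l) + cos(l))/(sin(l)^2 - sin(l) - 2)^2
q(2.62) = -0.44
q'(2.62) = -0.00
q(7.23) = -0.46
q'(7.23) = -0.08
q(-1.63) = -190.37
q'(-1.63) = -6425.29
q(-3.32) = -0.47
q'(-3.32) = -0.14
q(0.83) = -0.46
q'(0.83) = -0.07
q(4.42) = -7.97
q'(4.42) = -53.33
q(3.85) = -1.08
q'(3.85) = -2.04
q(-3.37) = -0.46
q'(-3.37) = -0.11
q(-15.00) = -1.08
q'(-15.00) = -2.03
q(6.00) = -0.61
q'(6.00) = 0.55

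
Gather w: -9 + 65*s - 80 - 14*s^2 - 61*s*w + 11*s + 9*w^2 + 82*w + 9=-14*s^2 + 76*s + 9*w^2 + w*(82 - 61*s) - 80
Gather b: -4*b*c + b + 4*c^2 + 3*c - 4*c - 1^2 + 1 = b*(1 - 4*c) + 4*c^2 - c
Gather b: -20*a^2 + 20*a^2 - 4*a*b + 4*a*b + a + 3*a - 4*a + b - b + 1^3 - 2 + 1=0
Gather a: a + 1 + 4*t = a + 4*t + 1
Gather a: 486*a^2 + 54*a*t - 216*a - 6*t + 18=486*a^2 + a*(54*t - 216) - 6*t + 18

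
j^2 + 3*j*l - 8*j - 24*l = (j - 8)*(j + 3*l)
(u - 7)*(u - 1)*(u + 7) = u^3 - u^2 - 49*u + 49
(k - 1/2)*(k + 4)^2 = k^3 + 15*k^2/2 + 12*k - 8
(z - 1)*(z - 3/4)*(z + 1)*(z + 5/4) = z^4 + z^3/2 - 31*z^2/16 - z/2 + 15/16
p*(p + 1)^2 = p^3 + 2*p^2 + p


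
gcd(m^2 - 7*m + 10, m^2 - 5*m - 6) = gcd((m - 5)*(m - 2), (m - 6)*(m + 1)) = 1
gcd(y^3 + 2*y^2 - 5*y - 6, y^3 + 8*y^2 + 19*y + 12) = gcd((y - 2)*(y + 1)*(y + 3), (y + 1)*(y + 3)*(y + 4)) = y^2 + 4*y + 3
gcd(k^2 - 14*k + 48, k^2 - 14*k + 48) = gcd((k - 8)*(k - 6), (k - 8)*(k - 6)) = k^2 - 14*k + 48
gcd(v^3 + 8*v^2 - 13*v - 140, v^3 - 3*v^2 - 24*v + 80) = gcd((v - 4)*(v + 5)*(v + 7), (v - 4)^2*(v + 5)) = v^2 + v - 20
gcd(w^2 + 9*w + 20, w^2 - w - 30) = w + 5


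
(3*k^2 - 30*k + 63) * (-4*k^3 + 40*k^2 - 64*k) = -12*k^5 + 240*k^4 - 1644*k^3 + 4440*k^2 - 4032*k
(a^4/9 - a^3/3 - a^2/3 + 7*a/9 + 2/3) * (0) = 0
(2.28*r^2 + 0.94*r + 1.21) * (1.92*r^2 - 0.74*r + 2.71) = 4.3776*r^4 + 0.1176*r^3 + 7.8064*r^2 + 1.652*r + 3.2791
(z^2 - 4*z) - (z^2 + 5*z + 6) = -9*z - 6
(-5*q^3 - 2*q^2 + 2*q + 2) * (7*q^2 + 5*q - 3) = -35*q^5 - 39*q^4 + 19*q^3 + 30*q^2 + 4*q - 6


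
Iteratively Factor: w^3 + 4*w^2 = (w + 4)*(w^2) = w*(w + 4)*(w)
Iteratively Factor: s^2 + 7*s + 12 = (s + 3)*(s + 4)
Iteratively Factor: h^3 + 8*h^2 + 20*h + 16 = (h + 4)*(h^2 + 4*h + 4) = (h + 2)*(h + 4)*(h + 2)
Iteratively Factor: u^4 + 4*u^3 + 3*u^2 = (u)*(u^3 + 4*u^2 + 3*u) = u^2*(u^2 + 4*u + 3) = u^2*(u + 1)*(u + 3)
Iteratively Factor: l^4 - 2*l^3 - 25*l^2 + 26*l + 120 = (l - 5)*(l^3 + 3*l^2 - 10*l - 24) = (l - 5)*(l - 3)*(l^2 + 6*l + 8) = (l - 5)*(l - 3)*(l + 2)*(l + 4)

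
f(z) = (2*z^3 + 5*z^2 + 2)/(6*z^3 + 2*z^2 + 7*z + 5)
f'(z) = (6*z^2 + 10*z)/(6*z^3 + 2*z^2 + 7*z + 5) + (-18*z^2 - 4*z - 7)*(2*z^3 + 5*z^2 + 2)/(6*z^3 + 2*z^2 + 7*z + 5)^2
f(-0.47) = 1.89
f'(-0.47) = -13.48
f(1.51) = 0.50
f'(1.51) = 0.05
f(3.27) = 0.48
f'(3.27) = -0.02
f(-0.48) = 2.04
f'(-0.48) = -15.47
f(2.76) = 0.50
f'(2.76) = -0.02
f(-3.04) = 0.05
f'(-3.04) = -0.10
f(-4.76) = 0.16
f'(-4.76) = -0.04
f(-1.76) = -0.19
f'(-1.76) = -0.35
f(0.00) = 0.40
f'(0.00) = -0.56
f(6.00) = 0.43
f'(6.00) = -0.01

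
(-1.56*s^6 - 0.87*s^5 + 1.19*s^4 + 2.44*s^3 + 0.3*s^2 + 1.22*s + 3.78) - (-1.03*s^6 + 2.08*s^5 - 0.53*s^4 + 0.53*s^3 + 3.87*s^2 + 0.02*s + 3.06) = -0.53*s^6 - 2.95*s^5 + 1.72*s^4 + 1.91*s^3 - 3.57*s^2 + 1.2*s + 0.72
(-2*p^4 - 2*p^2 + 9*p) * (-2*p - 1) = 4*p^5 + 2*p^4 + 4*p^3 - 16*p^2 - 9*p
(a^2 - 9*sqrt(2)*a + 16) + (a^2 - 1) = 2*a^2 - 9*sqrt(2)*a + 15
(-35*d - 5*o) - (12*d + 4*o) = -47*d - 9*o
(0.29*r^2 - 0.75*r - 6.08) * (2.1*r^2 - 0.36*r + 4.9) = 0.609*r^4 - 1.6794*r^3 - 11.077*r^2 - 1.4862*r - 29.792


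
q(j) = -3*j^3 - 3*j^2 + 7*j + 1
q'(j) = -9*j^2 - 6*j + 7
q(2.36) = -38.62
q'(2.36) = -57.29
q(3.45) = -133.75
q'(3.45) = -120.82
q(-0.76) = -4.74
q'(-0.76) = 6.36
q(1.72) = -11.10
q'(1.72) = -29.95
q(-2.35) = 6.92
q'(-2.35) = -28.60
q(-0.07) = 0.50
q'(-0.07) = 7.38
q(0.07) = 1.47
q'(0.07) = 6.54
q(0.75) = 3.30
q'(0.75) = -2.56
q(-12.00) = 4669.00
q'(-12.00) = -1217.00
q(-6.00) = 499.00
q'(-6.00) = -281.00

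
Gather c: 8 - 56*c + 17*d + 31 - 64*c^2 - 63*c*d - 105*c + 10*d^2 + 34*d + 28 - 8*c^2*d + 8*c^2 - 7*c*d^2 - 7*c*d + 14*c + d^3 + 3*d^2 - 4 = c^2*(-8*d - 56) + c*(-7*d^2 - 70*d - 147) + d^3 + 13*d^2 + 51*d + 63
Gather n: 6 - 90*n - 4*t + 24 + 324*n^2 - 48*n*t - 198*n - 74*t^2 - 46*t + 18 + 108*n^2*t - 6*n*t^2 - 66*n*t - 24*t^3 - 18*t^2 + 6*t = n^2*(108*t + 324) + n*(-6*t^2 - 114*t - 288) - 24*t^3 - 92*t^2 - 44*t + 48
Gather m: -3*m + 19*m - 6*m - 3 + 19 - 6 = 10*m + 10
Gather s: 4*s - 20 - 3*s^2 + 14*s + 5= -3*s^2 + 18*s - 15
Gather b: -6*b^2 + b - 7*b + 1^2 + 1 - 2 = -6*b^2 - 6*b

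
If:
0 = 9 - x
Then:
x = 9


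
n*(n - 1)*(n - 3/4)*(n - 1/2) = n^4 - 9*n^3/4 + 13*n^2/8 - 3*n/8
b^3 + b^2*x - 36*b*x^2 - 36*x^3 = (b - 6*x)*(b + x)*(b + 6*x)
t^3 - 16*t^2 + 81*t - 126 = (t - 7)*(t - 6)*(t - 3)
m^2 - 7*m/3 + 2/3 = (m - 2)*(m - 1/3)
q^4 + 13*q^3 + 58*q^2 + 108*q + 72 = (q + 2)^2*(q + 3)*(q + 6)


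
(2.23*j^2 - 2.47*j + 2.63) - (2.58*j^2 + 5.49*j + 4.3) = -0.35*j^2 - 7.96*j - 1.67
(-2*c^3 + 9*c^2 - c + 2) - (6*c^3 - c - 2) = -8*c^3 + 9*c^2 + 4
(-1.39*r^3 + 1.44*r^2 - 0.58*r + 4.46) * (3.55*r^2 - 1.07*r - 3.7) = -4.9345*r^5 + 6.5993*r^4 + 1.5432*r^3 + 11.1256*r^2 - 2.6262*r - 16.502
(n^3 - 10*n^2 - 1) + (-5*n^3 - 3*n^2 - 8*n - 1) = -4*n^3 - 13*n^2 - 8*n - 2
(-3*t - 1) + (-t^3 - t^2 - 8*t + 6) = -t^3 - t^2 - 11*t + 5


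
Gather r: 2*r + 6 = 2*r + 6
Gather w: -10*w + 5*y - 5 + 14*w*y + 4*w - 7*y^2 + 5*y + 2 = w*(14*y - 6) - 7*y^2 + 10*y - 3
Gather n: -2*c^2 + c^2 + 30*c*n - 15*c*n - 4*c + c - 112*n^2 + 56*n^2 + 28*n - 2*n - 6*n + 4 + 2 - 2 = -c^2 - 3*c - 56*n^2 + n*(15*c + 20) + 4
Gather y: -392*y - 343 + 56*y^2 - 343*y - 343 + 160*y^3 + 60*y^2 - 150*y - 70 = 160*y^3 + 116*y^2 - 885*y - 756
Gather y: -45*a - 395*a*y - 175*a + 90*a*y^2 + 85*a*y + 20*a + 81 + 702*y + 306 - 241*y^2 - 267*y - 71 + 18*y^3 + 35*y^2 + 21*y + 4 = -200*a + 18*y^3 + y^2*(90*a - 206) + y*(456 - 310*a) + 320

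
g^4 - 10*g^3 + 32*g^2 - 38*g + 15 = (g - 5)*(g - 3)*(g - 1)^2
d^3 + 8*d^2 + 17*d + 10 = (d + 1)*(d + 2)*(d + 5)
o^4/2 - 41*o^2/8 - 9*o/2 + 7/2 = (o/2 + 1)*(o - 7/2)*(o - 1/2)*(o + 2)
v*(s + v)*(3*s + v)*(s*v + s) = 3*s^3*v^2 + 3*s^3*v + 4*s^2*v^3 + 4*s^2*v^2 + s*v^4 + s*v^3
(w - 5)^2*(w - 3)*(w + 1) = w^4 - 12*w^3 + 42*w^2 - 20*w - 75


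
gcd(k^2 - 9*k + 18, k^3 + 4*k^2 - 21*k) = k - 3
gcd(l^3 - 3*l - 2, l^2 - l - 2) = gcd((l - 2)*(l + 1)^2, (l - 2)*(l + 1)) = l^2 - l - 2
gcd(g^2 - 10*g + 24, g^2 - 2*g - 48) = 1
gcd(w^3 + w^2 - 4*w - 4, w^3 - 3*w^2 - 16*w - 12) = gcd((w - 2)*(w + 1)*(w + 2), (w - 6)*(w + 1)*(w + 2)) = w^2 + 3*w + 2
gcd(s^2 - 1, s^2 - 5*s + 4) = s - 1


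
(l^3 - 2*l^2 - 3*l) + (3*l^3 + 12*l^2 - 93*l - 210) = 4*l^3 + 10*l^2 - 96*l - 210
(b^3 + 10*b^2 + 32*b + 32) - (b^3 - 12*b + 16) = 10*b^2 + 44*b + 16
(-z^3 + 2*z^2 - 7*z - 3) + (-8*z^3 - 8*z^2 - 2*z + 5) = -9*z^3 - 6*z^2 - 9*z + 2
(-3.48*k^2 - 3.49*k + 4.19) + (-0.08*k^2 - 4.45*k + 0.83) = -3.56*k^2 - 7.94*k + 5.02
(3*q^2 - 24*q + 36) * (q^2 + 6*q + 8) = 3*q^4 - 6*q^3 - 84*q^2 + 24*q + 288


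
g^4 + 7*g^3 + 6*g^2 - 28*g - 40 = (g - 2)*(g + 2)^2*(g + 5)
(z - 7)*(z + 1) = z^2 - 6*z - 7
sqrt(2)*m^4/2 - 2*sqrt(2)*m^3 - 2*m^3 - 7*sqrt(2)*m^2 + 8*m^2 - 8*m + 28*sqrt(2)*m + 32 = (m - 4)*(m - 4*sqrt(2))*(m + sqrt(2))*(sqrt(2)*m/2 + 1)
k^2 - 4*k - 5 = (k - 5)*(k + 1)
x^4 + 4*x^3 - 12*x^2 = x^2*(x - 2)*(x + 6)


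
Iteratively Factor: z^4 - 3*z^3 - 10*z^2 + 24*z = (z)*(z^3 - 3*z^2 - 10*z + 24) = z*(z - 4)*(z^2 + z - 6) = z*(z - 4)*(z + 3)*(z - 2)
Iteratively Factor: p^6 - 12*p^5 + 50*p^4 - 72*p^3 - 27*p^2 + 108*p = (p)*(p^5 - 12*p^4 + 50*p^3 - 72*p^2 - 27*p + 108) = p*(p - 3)*(p^4 - 9*p^3 + 23*p^2 - 3*p - 36) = p*(p - 4)*(p - 3)*(p^3 - 5*p^2 + 3*p + 9) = p*(p - 4)*(p - 3)^2*(p^2 - 2*p - 3) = p*(p - 4)*(p - 3)^3*(p + 1)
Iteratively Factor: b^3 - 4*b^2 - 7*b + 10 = (b - 5)*(b^2 + b - 2) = (b - 5)*(b - 1)*(b + 2)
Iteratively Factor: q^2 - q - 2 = (q + 1)*(q - 2)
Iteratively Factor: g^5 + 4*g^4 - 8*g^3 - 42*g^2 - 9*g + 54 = (g + 3)*(g^4 + g^3 - 11*g^2 - 9*g + 18) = (g + 3)^2*(g^3 - 2*g^2 - 5*g + 6) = (g - 1)*(g + 3)^2*(g^2 - g - 6) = (g - 1)*(g + 2)*(g + 3)^2*(g - 3)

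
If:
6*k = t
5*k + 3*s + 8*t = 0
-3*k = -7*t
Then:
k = 0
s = 0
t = 0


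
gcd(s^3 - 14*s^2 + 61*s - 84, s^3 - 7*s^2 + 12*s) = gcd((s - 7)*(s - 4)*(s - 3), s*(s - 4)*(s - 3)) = s^2 - 7*s + 12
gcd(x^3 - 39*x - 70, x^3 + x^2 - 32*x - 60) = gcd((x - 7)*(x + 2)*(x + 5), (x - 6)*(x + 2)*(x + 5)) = x^2 + 7*x + 10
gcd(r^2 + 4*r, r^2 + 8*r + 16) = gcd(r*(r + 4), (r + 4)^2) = r + 4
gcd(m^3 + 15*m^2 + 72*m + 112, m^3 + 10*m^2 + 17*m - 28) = m^2 + 11*m + 28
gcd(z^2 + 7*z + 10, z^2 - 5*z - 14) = z + 2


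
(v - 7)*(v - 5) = v^2 - 12*v + 35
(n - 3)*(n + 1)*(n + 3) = n^3 + n^2 - 9*n - 9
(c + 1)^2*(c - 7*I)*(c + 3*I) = c^4 + 2*c^3 - 4*I*c^3 + 22*c^2 - 8*I*c^2 + 42*c - 4*I*c + 21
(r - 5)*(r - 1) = r^2 - 6*r + 5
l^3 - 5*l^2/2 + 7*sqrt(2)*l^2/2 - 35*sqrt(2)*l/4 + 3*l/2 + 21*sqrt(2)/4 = (l - 3/2)*(l - 1)*(l + 7*sqrt(2)/2)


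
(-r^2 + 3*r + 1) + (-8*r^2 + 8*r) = -9*r^2 + 11*r + 1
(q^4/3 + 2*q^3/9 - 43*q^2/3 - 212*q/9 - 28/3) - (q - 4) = q^4/3 + 2*q^3/9 - 43*q^2/3 - 221*q/9 - 16/3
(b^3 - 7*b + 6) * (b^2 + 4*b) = b^5 + 4*b^4 - 7*b^3 - 22*b^2 + 24*b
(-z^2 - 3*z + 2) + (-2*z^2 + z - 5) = -3*z^2 - 2*z - 3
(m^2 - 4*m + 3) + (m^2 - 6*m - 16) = 2*m^2 - 10*m - 13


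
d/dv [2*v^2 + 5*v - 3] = 4*v + 5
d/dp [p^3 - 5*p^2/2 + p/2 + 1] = 3*p^2 - 5*p + 1/2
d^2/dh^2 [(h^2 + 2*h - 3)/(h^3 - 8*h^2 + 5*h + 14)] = 2*(h^6 + 6*h^5 - 81*h^4 + 252*h^3 - 453*h^2 + 1158*h - 355)/(h^9 - 24*h^8 + 207*h^7 - 710*h^6 + 363*h^5 + 2508*h^4 - 2647*h^3 - 3654*h^2 + 2940*h + 2744)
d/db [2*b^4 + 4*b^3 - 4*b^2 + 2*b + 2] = 8*b^3 + 12*b^2 - 8*b + 2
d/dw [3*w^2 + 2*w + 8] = 6*w + 2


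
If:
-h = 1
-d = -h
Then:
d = -1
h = -1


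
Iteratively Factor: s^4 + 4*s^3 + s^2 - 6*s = (s)*(s^3 + 4*s^2 + s - 6) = s*(s + 3)*(s^2 + s - 2) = s*(s - 1)*(s + 3)*(s + 2)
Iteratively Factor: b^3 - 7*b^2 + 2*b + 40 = (b - 4)*(b^2 - 3*b - 10) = (b - 4)*(b + 2)*(b - 5)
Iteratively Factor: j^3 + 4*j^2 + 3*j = (j)*(j^2 + 4*j + 3) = j*(j + 1)*(j + 3)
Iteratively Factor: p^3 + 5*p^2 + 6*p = (p + 2)*(p^2 + 3*p) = p*(p + 2)*(p + 3)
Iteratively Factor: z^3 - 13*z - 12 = (z + 1)*(z^2 - z - 12) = (z + 1)*(z + 3)*(z - 4)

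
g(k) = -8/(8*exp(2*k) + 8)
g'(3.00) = 0.00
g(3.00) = 0.00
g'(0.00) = 0.50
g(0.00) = -0.50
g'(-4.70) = 0.00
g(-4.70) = -1.00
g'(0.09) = 0.50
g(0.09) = -0.46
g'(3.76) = 0.00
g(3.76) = -0.00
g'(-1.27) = 0.14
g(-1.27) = -0.93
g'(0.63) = 0.34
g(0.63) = -0.22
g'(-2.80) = 0.01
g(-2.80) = -1.00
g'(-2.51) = 0.01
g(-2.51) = -0.99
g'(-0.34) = 0.45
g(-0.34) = -0.66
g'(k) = 128*exp(2*k)/(8*exp(2*k) + 8)^2 = 1/(2*cosh(k)^2)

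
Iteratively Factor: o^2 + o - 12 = (o + 4)*(o - 3)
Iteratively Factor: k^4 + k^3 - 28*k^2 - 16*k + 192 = (k - 4)*(k^3 + 5*k^2 - 8*k - 48) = (k - 4)*(k + 4)*(k^2 + k - 12) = (k - 4)*(k + 4)^2*(k - 3)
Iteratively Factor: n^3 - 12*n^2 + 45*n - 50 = (n - 5)*(n^2 - 7*n + 10) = (n - 5)^2*(n - 2)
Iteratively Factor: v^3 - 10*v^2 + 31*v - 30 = (v - 5)*(v^2 - 5*v + 6) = (v - 5)*(v - 3)*(v - 2)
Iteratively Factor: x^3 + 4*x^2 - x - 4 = (x + 4)*(x^2 - 1) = (x + 1)*(x + 4)*(x - 1)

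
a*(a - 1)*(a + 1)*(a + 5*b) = a^4 + 5*a^3*b - a^2 - 5*a*b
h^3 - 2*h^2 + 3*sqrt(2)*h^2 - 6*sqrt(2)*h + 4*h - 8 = (h - 2)*(h + sqrt(2))*(h + 2*sqrt(2))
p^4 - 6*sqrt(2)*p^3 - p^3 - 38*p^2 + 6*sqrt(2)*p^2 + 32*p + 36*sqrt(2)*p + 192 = (p - 3)*(p + 2)*(p - 8*sqrt(2))*(p + 2*sqrt(2))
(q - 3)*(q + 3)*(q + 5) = q^3 + 5*q^2 - 9*q - 45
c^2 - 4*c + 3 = (c - 3)*(c - 1)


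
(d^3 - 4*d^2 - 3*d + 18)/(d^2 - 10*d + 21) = (d^2 - d - 6)/(d - 7)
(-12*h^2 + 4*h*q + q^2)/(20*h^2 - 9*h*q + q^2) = (-12*h^2 + 4*h*q + q^2)/(20*h^2 - 9*h*q + q^2)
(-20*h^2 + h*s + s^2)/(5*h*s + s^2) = (-4*h + s)/s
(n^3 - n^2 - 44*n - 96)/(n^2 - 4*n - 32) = n + 3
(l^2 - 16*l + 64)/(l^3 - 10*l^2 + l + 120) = (l - 8)/(l^2 - 2*l - 15)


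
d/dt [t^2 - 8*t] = 2*t - 8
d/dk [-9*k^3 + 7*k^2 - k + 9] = -27*k^2 + 14*k - 1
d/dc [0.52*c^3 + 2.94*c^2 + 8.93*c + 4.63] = 1.56*c^2 + 5.88*c + 8.93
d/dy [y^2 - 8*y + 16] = 2*y - 8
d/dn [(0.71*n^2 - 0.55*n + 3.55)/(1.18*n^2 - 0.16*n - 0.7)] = (0.5354*n^2 - 9.372*n + 0.953)/(1.3924*n^4 - 0.3776*n^3 - 1.6264*n^2 + 0.224*n + 0.49)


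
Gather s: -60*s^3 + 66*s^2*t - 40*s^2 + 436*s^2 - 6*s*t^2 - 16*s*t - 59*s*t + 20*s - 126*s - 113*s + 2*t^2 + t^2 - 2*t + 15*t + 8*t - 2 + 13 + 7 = -60*s^3 + s^2*(66*t + 396) + s*(-6*t^2 - 75*t - 219) + 3*t^2 + 21*t + 18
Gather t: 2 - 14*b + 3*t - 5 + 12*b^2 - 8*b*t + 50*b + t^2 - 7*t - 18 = 12*b^2 + 36*b + t^2 + t*(-8*b - 4) - 21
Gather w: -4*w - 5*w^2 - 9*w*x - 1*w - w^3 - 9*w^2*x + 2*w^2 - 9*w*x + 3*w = -w^3 + w^2*(-9*x - 3) + w*(-18*x - 2)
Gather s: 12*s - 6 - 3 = 12*s - 9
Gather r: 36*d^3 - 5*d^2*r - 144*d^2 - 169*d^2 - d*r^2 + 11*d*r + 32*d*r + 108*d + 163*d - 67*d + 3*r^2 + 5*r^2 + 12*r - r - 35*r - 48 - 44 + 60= 36*d^3 - 313*d^2 + 204*d + r^2*(8 - d) + r*(-5*d^2 + 43*d - 24) - 32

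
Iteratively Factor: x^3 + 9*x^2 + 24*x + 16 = (x + 1)*(x^2 + 8*x + 16) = (x + 1)*(x + 4)*(x + 4)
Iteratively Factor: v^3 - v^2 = (v - 1)*(v^2) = v*(v - 1)*(v)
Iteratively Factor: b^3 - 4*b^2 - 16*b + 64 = (b + 4)*(b^2 - 8*b + 16) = (b - 4)*(b + 4)*(b - 4)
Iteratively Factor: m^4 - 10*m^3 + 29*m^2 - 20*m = (m - 5)*(m^3 - 5*m^2 + 4*m) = (m - 5)*(m - 4)*(m^2 - m) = m*(m - 5)*(m - 4)*(m - 1)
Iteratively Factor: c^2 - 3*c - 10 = (c + 2)*(c - 5)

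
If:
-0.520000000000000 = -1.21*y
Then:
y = 0.43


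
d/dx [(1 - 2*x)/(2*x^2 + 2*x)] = (x^2 - x - 1/2)/(x^2*(x^2 + 2*x + 1))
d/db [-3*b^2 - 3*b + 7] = -6*b - 3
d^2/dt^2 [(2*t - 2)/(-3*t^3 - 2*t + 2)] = 4*(-(t - 1)*(9*t^2 + 2)^2 + (9*t^2 + 9*t*(t - 1) + 2)*(3*t^3 + 2*t - 2))/(3*t^3 + 2*t - 2)^3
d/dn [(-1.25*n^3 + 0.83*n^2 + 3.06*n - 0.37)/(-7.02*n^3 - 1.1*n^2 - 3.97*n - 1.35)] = (7.2016*n^4 + 52.8874*n^3 - 2.6588*n^2 - 3.055*n - 5.5999)/(49.2804*n^6 + 15.444*n^5 + 56.9488*n^4 + 27.688*n^3 + 18.7309*n^2 + 10.719*n + 1.8225)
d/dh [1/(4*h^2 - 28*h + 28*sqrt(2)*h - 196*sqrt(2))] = (-2*h - 7*sqrt(2) + 7)/(4*(h^2 - 7*h + 7*sqrt(2)*h - 49*sqrt(2))^2)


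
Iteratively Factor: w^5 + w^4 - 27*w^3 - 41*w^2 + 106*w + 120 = (w + 1)*(w^4 - 27*w^2 - 14*w + 120) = (w + 1)*(w + 3)*(w^3 - 3*w^2 - 18*w + 40) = (w - 2)*(w + 1)*(w + 3)*(w^2 - w - 20) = (w - 5)*(w - 2)*(w + 1)*(w + 3)*(w + 4)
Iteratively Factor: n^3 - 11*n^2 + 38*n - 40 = (n - 4)*(n^2 - 7*n + 10) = (n - 4)*(n - 2)*(n - 5)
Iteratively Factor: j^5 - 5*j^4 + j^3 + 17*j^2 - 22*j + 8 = (j - 1)*(j^4 - 4*j^3 - 3*j^2 + 14*j - 8) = (j - 1)*(j + 2)*(j^3 - 6*j^2 + 9*j - 4) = (j - 4)*(j - 1)*(j + 2)*(j^2 - 2*j + 1) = (j - 4)*(j - 1)^2*(j + 2)*(j - 1)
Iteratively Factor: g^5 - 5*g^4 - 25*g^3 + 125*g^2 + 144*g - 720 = (g + 3)*(g^4 - 8*g^3 - g^2 + 128*g - 240) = (g - 3)*(g + 3)*(g^3 - 5*g^2 - 16*g + 80) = (g - 3)*(g + 3)*(g + 4)*(g^2 - 9*g + 20) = (g - 5)*(g - 3)*(g + 3)*(g + 4)*(g - 4)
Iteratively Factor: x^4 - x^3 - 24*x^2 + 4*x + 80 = (x - 2)*(x^3 + x^2 - 22*x - 40) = (x - 5)*(x - 2)*(x^2 + 6*x + 8) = (x - 5)*(x - 2)*(x + 4)*(x + 2)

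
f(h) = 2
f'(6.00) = 0.00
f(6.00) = 2.00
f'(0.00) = 0.00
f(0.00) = 2.00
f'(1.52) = 0.00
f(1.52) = 2.00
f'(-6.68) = 0.00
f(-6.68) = 2.00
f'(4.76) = 0.00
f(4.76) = 2.00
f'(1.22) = 0.00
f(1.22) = 2.00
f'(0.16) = 0.00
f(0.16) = 2.00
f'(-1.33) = 0.00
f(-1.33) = 2.00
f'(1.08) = 0.00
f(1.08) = 2.00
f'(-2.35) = 0.00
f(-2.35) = 2.00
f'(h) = 0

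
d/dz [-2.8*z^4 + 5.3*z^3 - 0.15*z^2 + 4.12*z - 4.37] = -11.2*z^3 + 15.9*z^2 - 0.3*z + 4.12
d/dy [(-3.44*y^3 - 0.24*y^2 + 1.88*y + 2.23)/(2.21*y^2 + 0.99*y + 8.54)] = (-7.6024*y^4 - 6.8112*y^3 - 92.5252*y^2 - 13.9558*y + 13.8475)/(4.8841*y^4 + 4.3758*y^3 + 38.7269*y^2 + 16.9092*y + 72.9316)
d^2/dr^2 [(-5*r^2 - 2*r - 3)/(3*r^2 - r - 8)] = 2*(-33*r^3 - 441*r^2 - 117*r - 379)/(27*r^6 - 27*r^5 - 207*r^4 + 143*r^3 + 552*r^2 - 192*r - 512)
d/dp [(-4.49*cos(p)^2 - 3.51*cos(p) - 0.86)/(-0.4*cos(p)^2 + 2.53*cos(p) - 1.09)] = (12.7637*cos(p)^2 - 9.1002*cos(p) - 6.0017)*sin(p)/(0.16*cos(p)^4 - 2.024*cos(p)^3 + 7.2729*cos(p)^2 - 5.5154*cos(p) + 1.1881)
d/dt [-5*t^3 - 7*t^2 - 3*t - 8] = -15*t^2 - 14*t - 3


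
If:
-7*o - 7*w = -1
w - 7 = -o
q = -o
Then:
No Solution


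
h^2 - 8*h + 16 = (h - 4)^2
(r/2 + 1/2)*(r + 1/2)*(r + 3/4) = r^3/2 + 9*r^2/8 + 13*r/16 + 3/16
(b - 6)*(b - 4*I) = b^2 - 6*b - 4*I*b + 24*I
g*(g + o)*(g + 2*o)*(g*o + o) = g^4*o + 3*g^3*o^2 + g^3*o + 2*g^2*o^3 + 3*g^2*o^2 + 2*g*o^3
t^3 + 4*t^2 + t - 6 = (t - 1)*(t + 2)*(t + 3)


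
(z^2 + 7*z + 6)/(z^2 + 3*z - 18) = (z + 1)/(z - 3)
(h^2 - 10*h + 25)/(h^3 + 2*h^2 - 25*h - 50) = (h - 5)/(h^2 + 7*h + 10)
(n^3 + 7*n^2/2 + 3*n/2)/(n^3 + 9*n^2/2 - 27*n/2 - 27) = n*(2*n^2 + 7*n + 3)/(2*n^3 + 9*n^2 - 27*n - 54)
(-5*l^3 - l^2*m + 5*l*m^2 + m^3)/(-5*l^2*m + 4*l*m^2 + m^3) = (l + m)/m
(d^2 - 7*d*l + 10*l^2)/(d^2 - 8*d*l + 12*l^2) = (d - 5*l)/(d - 6*l)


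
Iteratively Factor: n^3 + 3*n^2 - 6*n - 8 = (n + 4)*(n^2 - n - 2) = (n - 2)*(n + 4)*(n + 1)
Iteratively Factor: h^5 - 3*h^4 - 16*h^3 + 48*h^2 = (h)*(h^4 - 3*h^3 - 16*h^2 + 48*h) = h*(h - 3)*(h^3 - 16*h) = h^2*(h - 3)*(h^2 - 16) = h^2*(h - 3)*(h + 4)*(h - 4)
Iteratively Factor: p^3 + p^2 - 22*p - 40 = (p - 5)*(p^2 + 6*p + 8) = (p - 5)*(p + 2)*(p + 4)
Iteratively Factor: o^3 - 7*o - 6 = (o - 3)*(o^2 + 3*o + 2) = (o - 3)*(o + 1)*(o + 2)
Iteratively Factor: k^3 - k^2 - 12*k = (k + 3)*(k^2 - 4*k) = k*(k + 3)*(k - 4)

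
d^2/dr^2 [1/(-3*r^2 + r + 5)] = 2*(-9*r^2 + 3*r + (6*r - 1)^2 + 15)/(-3*r^2 + r + 5)^3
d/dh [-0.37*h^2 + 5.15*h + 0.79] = 5.15 - 0.74*h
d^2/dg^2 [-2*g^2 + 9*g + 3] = -4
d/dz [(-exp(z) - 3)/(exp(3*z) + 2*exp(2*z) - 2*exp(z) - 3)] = (2*exp(3*z) + 11*exp(2*z) + 12*exp(z) - 3)*exp(z)/(exp(6*z) + 4*exp(5*z) - 14*exp(3*z) - 8*exp(2*z) + 12*exp(z) + 9)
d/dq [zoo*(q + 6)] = zoo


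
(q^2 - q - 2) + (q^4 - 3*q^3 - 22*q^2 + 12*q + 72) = q^4 - 3*q^3 - 21*q^2 + 11*q + 70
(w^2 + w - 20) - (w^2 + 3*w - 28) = 8 - 2*w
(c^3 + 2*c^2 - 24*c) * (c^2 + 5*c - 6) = c^5 + 7*c^4 - 20*c^3 - 132*c^2 + 144*c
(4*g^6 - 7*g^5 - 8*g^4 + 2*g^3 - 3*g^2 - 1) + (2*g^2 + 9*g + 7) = 4*g^6 - 7*g^5 - 8*g^4 + 2*g^3 - g^2 + 9*g + 6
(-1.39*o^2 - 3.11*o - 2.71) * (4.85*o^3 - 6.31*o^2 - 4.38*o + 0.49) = -6.7415*o^5 - 6.3126*o^4 + 12.5688*o^3 + 30.0408*o^2 + 10.3459*o - 1.3279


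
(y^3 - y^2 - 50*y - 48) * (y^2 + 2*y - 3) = y^5 + y^4 - 55*y^3 - 145*y^2 + 54*y + 144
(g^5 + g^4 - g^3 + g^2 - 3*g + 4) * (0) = 0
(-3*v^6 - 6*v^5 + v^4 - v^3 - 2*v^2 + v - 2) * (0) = 0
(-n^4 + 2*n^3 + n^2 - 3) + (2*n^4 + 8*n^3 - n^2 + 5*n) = n^4 + 10*n^3 + 5*n - 3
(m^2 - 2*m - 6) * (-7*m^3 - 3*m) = -7*m^5 + 14*m^4 + 39*m^3 + 6*m^2 + 18*m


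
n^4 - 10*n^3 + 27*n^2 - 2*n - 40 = (n - 5)*(n - 4)*(n - 2)*(n + 1)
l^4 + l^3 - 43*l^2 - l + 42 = (l - 6)*(l - 1)*(l + 1)*(l + 7)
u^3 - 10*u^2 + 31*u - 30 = (u - 5)*(u - 3)*(u - 2)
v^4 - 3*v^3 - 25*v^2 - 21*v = v*(v - 7)*(v + 1)*(v + 3)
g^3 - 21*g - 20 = (g - 5)*(g + 1)*(g + 4)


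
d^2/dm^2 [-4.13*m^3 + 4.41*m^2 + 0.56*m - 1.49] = 8.82 - 24.78*m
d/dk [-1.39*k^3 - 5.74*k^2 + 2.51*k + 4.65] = -4.17*k^2 - 11.48*k + 2.51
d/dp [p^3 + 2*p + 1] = 3*p^2 + 2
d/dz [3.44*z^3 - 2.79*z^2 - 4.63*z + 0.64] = 10.32*z^2 - 5.58*z - 4.63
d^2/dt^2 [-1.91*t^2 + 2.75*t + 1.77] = -3.82000000000000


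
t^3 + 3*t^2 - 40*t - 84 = (t - 6)*(t + 2)*(t + 7)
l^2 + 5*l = l*(l + 5)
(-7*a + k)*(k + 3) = -7*a*k - 21*a + k^2 + 3*k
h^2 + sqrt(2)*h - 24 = (h - 3*sqrt(2))*(h + 4*sqrt(2))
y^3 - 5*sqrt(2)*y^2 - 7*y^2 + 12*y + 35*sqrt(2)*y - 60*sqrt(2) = (y - 4)*(y - 3)*(y - 5*sqrt(2))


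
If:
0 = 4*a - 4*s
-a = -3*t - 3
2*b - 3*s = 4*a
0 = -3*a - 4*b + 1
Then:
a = 1/17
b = 7/34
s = 1/17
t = -50/51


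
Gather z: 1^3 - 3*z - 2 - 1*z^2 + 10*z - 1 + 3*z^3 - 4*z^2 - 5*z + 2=3*z^3 - 5*z^2 + 2*z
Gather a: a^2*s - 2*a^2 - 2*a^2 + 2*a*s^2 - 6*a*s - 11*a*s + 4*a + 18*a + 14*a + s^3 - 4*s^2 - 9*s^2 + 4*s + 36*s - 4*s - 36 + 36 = a^2*(s - 4) + a*(2*s^2 - 17*s + 36) + s^3 - 13*s^2 + 36*s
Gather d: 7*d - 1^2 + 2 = 7*d + 1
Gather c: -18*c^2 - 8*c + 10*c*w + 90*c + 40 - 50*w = -18*c^2 + c*(10*w + 82) - 50*w + 40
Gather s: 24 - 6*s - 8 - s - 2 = 14 - 7*s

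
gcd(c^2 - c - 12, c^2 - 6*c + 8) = c - 4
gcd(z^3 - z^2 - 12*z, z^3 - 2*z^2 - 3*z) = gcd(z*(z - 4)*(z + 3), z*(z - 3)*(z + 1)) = z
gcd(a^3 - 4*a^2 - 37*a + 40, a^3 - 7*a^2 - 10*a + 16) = a^2 - 9*a + 8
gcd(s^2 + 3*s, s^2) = s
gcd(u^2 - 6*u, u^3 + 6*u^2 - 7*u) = u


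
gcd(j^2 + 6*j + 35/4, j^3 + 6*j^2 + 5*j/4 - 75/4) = j + 5/2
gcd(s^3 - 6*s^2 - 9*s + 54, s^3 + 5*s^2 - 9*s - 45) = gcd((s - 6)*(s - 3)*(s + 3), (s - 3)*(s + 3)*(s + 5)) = s^2 - 9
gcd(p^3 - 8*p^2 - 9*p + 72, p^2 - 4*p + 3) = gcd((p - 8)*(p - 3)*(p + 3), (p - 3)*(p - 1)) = p - 3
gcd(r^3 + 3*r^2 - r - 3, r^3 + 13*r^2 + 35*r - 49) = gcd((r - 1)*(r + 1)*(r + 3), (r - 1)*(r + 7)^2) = r - 1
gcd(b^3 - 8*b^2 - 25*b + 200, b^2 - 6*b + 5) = b - 5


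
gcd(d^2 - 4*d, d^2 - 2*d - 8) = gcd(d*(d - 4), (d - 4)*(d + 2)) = d - 4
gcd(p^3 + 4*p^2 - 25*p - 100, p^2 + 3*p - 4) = p + 4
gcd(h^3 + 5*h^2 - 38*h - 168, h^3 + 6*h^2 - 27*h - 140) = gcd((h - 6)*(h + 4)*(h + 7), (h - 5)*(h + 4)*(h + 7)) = h^2 + 11*h + 28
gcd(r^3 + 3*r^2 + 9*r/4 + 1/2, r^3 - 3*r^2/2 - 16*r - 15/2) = r + 1/2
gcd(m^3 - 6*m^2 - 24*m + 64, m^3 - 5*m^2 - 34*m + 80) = m^2 - 10*m + 16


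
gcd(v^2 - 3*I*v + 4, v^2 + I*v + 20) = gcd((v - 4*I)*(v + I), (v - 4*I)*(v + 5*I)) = v - 4*I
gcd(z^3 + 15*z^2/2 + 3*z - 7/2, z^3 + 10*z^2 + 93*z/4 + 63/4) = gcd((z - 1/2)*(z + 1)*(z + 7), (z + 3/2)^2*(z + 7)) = z + 7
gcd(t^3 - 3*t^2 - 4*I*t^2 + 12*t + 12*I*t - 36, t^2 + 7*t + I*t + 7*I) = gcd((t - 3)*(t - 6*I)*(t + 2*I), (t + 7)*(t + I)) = 1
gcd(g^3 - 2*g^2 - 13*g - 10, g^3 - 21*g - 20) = g^2 - 4*g - 5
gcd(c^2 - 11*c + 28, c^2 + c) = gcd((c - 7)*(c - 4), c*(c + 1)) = 1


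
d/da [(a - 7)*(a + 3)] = 2*a - 4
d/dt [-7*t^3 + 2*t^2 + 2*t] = -21*t^2 + 4*t + 2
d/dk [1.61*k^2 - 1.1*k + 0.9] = 3.22*k - 1.1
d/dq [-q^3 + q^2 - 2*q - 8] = -3*q^2 + 2*q - 2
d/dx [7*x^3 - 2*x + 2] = 21*x^2 - 2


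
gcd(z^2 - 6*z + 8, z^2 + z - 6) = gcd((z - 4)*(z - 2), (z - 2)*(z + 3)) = z - 2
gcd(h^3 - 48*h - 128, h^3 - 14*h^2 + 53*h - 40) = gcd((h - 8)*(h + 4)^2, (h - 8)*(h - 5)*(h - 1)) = h - 8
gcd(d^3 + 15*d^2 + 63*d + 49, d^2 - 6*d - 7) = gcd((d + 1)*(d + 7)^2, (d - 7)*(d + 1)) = d + 1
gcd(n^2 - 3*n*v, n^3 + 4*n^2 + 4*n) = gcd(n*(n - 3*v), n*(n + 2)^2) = n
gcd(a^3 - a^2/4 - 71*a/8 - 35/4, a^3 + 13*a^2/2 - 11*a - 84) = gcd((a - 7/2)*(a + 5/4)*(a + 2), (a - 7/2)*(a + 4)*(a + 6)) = a - 7/2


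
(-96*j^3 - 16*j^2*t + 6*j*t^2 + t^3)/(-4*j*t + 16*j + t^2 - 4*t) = (24*j^2 + 10*j*t + t^2)/(t - 4)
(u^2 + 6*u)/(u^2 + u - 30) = u/(u - 5)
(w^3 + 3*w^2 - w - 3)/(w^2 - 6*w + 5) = (w^2 + 4*w + 3)/(w - 5)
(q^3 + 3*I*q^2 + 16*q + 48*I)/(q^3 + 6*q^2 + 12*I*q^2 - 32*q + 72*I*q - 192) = (q^2 - I*q + 12)/(q^2 + q*(6 + 8*I) + 48*I)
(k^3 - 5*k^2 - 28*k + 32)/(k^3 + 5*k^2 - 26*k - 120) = (k^2 - 9*k + 8)/(k^2 + k - 30)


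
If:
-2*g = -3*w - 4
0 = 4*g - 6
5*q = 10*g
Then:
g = 3/2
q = 3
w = -1/3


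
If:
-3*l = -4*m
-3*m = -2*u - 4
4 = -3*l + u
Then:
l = -16/5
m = -12/5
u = -28/5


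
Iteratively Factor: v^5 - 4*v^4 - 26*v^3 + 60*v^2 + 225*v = (v - 5)*(v^4 + v^3 - 21*v^2 - 45*v) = (v - 5)*(v + 3)*(v^3 - 2*v^2 - 15*v) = (v - 5)*(v + 3)^2*(v^2 - 5*v) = (v - 5)^2*(v + 3)^2*(v)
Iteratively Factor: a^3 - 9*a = (a - 3)*(a^2 + 3*a) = a*(a - 3)*(a + 3)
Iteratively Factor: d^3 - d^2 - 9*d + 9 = (d + 3)*(d^2 - 4*d + 3) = (d - 3)*(d + 3)*(d - 1)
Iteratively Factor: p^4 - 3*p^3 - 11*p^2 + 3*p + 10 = (p - 1)*(p^3 - 2*p^2 - 13*p - 10) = (p - 1)*(p + 2)*(p^2 - 4*p - 5) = (p - 1)*(p + 1)*(p + 2)*(p - 5)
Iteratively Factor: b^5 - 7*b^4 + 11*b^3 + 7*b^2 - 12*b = (b)*(b^4 - 7*b^3 + 11*b^2 + 7*b - 12) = b*(b - 4)*(b^3 - 3*b^2 - b + 3) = b*(b - 4)*(b - 3)*(b^2 - 1) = b*(b - 4)*(b - 3)*(b - 1)*(b + 1)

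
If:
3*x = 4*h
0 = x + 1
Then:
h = -3/4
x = -1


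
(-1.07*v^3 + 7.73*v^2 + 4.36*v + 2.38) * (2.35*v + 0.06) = -2.5145*v^4 + 18.1013*v^3 + 10.7098*v^2 + 5.8546*v + 0.1428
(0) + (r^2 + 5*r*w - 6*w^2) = r^2 + 5*r*w - 6*w^2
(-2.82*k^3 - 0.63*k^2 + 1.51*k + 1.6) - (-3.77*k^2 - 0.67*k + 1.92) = -2.82*k^3 + 3.14*k^2 + 2.18*k - 0.32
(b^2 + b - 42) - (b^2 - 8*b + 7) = 9*b - 49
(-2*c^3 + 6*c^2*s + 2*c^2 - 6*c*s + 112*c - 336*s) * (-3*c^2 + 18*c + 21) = 6*c^5 - 18*c^4*s - 42*c^4 + 126*c^3*s - 342*c^3 + 1026*c^2*s + 2058*c^2 - 6174*c*s + 2352*c - 7056*s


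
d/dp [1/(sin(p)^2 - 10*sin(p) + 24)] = 2*(5 - sin(p))*cos(p)/(sin(p)^2 - 10*sin(p) + 24)^2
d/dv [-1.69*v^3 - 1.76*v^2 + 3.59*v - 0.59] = -5.07*v^2 - 3.52*v + 3.59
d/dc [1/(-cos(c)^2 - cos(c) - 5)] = -(2*cos(c) + 1)*sin(c)/(cos(c)^2 + cos(c) + 5)^2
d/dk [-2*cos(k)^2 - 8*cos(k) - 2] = 4*(cos(k) + 2)*sin(k)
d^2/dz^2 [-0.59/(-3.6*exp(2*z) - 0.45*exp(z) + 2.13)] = (0.59*(7.2*exp(z) + 0.45)*(14.4*exp(z) + 0.9)*exp(z) - (8.496*exp(z) + 0.2655)*(3.6*exp(2*z) + 0.45*exp(z) - 2.13))*exp(z)/(3.6*exp(2*z) + 0.45*exp(z) - 2.13)^3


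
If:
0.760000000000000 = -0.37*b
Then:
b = -2.05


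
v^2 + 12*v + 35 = (v + 5)*(v + 7)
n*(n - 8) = n^2 - 8*n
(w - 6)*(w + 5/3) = w^2 - 13*w/3 - 10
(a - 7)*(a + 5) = a^2 - 2*a - 35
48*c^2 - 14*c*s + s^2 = (-8*c + s)*(-6*c + s)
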